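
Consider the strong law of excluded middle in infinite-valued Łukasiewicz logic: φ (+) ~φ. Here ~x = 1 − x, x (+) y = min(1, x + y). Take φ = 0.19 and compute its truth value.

1.00

~φ = 1 − 0.19 = 0.81
φ (+) ~φ = min(1, 0.19 + 0.81) = min(1, 1.00) = 1.00
(As expected: always 1 in Ł∞ since a ⊕ (1−a) = 1.)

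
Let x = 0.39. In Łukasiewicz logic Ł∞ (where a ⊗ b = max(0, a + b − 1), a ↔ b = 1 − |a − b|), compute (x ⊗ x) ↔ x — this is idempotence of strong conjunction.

x ⊗ x = max(0, 0.39 + 0.39 − 1) = max(0, -0.22) = 0.00
(x ⊗ x) ↔ x = 1 − |0.00 − 0.39| = 1 − 0.39 = 0.61
(The value 0.61 < 1 shows this instance is not satisfied; fails in Ł∞ since a ⊗ a = max(0, 2a−1) ≠ a in general.)

0.61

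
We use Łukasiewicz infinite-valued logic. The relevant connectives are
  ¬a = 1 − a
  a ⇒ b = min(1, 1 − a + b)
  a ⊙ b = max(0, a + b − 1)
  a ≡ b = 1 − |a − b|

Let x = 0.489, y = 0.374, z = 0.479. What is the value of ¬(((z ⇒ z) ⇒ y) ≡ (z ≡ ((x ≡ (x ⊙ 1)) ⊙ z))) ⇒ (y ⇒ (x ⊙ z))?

1.000

z ⇒ z = min(1, 1 − 0.479 + 0.479) = min(1, 1.000) = 1.000
(z ⇒ z) ⇒ y = min(1, 1 − 1.000 + 0.374) = min(1, 0.374) = 0.374
x ⊙ 1 = max(0, 0.489 + 1.000 − 1) = max(0, 0.489) = 0.489
x ≡ (x ⊙ 1) = 1 − |0.489 − 0.489| = 1 − 0.000 = 1.000
(x ≡ (x ⊙ 1)) ⊙ z = max(0, 1.000 + 0.479 − 1) = max(0, 0.479) = 0.479
z ≡ ((x ≡ (x ⊙ 1)) ⊙ z) = 1 − |0.479 − 0.479| = 1 − 0.000 = 1.000
((z ⇒ z) ⇒ y) ≡ (z ≡ ((x ≡ (x ⊙ 1)) ⊙ z)) = 1 − |0.374 − 1.000| = 1 − 0.626 = 0.374
¬(((z ⇒ z) ⇒ y) ≡ (z ≡ ((x ≡ (x ⊙ 1)) ⊙ z))) = 1 − 0.374 = 0.626
x ⊙ z = max(0, 0.489 + 0.479 − 1) = max(0, -0.032) = 0.000
y ⇒ (x ⊙ z) = min(1, 1 − 0.374 + 0.000) = min(1, 0.626) = 0.626
¬(((z ⇒ z) ⇒ y) ≡ (z ≡ ((x ≡ (x ⊙ 1)) ⊙ z))) ⇒ (y ⇒ (x ⊙ z)) = min(1, 1 − 0.626 + 0.626) = min(1, 1.000) = 1.000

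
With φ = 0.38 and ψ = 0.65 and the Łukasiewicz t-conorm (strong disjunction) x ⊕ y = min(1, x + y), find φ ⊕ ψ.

φ ⊕ ψ = min(1, 0.38 + 0.65) = min(1, 1.03) = 1.00
For comparison, the Gödel t-conorm max(x, y) would give 0.65.

1.00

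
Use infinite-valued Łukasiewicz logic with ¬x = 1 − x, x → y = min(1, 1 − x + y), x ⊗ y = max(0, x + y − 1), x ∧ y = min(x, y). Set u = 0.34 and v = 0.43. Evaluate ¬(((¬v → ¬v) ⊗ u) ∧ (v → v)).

0.66

¬v = 1 − 0.43 = 0.57
¬v → ¬v = min(1, 1 − 0.57 + 0.57) = min(1, 1.00) = 1.00
(¬v → ¬v) ⊗ u = max(0, 1.00 + 0.34 − 1) = max(0, 0.34) = 0.34
v → v = min(1, 1 − 0.43 + 0.43) = min(1, 1.00) = 1.00
((¬v → ¬v) ⊗ u) ∧ (v → v) = min(0.34, 1.00) = 0.34
¬(((¬v → ¬v) ⊗ u) ∧ (v → v)) = 1 − 0.34 = 0.66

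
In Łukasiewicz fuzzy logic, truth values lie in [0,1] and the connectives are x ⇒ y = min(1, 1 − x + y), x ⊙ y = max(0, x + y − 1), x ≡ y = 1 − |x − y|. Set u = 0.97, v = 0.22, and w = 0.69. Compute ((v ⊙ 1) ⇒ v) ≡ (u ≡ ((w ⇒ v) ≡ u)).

v ⊙ 1 = max(0, 0.22 + 1.00 − 1) = max(0, 0.22) = 0.22
(v ⊙ 1) ⇒ v = min(1, 1 − 0.22 + 0.22) = min(1, 1.00) = 1.00
w ⇒ v = min(1, 1 − 0.69 + 0.22) = min(1, 0.53) = 0.53
(w ⇒ v) ≡ u = 1 − |0.53 − 0.97| = 1 − 0.44 = 0.56
u ≡ ((w ⇒ v) ≡ u) = 1 − |0.97 − 0.56| = 1 − 0.41 = 0.59
((v ⊙ 1) ⇒ v) ≡ (u ≡ ((w ⇒ v) ≡ u)) = 1 − |1.00 − 0.59| = 1 − 0.41 = 0.59

0.59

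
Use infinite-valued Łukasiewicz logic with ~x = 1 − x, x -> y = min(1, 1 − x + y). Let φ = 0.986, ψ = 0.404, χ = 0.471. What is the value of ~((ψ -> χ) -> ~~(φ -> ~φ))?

ψ -> χ = min(1, 1 − 0.404 + 0.471) = min(1, 1.067) = 1.000
~φ = 1 − 0.986 = 0.014
φ -> ~φ = min(1, 1 − 0.986 + 0.014) = min(1, 0.028) = 0.028
~(φ -> ~φ) = 1 − 0.028 = 0.972
~~(φ -> ~φ) = 1 − 0.972 = 0.028
(ψ -> χ) -> ~~(φ -> ~φ) = min(1, 1 − 1.000 + 0.028) = min(1, 0.028) = 0.028
~((ψ -> χ) -> ~~(φ -> ~φ)) = 1 − 0.028 = 0.972

0.972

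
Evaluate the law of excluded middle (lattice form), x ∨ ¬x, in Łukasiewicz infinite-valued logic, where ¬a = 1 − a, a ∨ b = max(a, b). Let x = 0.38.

¬x = 1 − 0.38 = 0.62
x ∨ ¬x = max(0.38, 0.62) = 0.62
(The value 0.62 < 1 shows this instance is not satisfied; not a Ł∞-tautology — its value is max(a, 1−a).)

0.62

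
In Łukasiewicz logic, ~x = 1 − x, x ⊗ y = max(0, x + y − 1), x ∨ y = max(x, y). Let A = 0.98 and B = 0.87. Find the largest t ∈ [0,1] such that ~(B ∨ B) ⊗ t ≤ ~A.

B ∨ B = max(0.87, 0.87) = 0.87
~(B ∨ B) = 1 − 0.87 = 0.13
So the left factor is ~(B ∨ B) = 0.13.
~A = 1 − 0.98 = 0.02
So the right-hand bound is ~A = 0.02.
The residuum of the Łukasiewicz t-norm gives the supremum: min(1, 1 − 0.13 + 0.02).
1 − 0.13 + 0.02 = 0.89, so t = min(1, 0.89) = 0.89.
Check: 0.13 ⊗ 0.89 = max(0, 0.02) = 0.02 ≤ 0.02.

0.89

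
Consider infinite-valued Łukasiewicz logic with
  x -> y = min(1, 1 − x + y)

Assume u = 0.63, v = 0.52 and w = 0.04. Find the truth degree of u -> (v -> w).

0.89

v -> w = min(1, 1 − 0.52 + 0.04) = min(1, 0.52) = 0.52
u -> (v -> w) = min(1, 1 − 0.63 + 0.52) = min(1, 0.89) = 0.89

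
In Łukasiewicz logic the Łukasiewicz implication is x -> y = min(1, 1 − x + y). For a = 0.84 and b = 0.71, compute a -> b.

0.87

a -> b = min(1, 1 − 0.84 + 0.71) = min(1, 0.87) = 0.87
For comparison, the Gödel implication (1 if x ≤ y else y) would give 0.71.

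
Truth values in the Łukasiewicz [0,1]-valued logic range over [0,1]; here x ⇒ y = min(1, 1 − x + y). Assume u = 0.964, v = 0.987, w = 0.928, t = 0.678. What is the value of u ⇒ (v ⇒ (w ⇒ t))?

w ⇒ t = min(1, 1 − 0.928 + 0.678) = min(1, 0.750) = 0.750
v ⇒ (w ⇒ t) = min(1, 1 − 0.987 + 0.750) = min(1, 0.763) = 0.763
u ⇒ (v ⇒ (w ⇒ t)) = min(1, 1 − 0.964 + 0.763) = min(1, 0.799) = 0.799

0.799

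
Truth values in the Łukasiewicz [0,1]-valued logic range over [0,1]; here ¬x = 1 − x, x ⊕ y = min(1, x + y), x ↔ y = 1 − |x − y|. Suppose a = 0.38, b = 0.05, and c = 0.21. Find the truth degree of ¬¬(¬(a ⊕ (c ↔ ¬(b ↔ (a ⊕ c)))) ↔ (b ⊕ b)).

0.90

a ⊕ c = min(1, 0.38 + 0.21) = min(1, 0.59) = 0.59
b ↔ (a ⊕ c) = 1 − |0.05 − 0.59| = 1 − 0.54 = 0.46
¬(b ↔ (a ⊕ c)) = 1 − 0.46 = 0.54
c ↔ ¬(b ↔ (a ⊕ c)) = 1 − |0.21 − 0.54| = 1 − 0.33 = 0.67
a ⊕ (c ↔ ¬(b ↔ (a ⊕ c))) = min(1, 0.38 + 0.67) = min(1, 1.05) = 1.00
¬(a ⊕ (c ↔ ¬(b ↔ (a ⊕ c)))) = 1 − 1.00 = 0.00
b ⊕ b = min(1, 0.05 + 0.05) = min(1, 0.10) = 0.10
¬(a ⊕ (c ↔ ¬(b ↔ (a ⊕ c)))) ↔ (b ⊕ b) = 1 − |0.00 − 0.10| = 1 − 0.10 = 0.90
¬(¬(a ⊕ (c ↔ ¬(b ↔ (a ⊕ c)))) ↔ (b ⊕ b)) = 1 − 0.90 = 0.10
¬¬(¬(a ⊕ (c ↔ ¬(b ↔ (a ⊕ c)))) ↔ (b ⊕ b)) = 1 − 0.10 = 0.90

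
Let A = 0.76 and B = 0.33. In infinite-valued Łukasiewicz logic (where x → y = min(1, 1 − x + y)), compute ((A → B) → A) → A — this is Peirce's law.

A → B = min(1, 1 − 0.76 + 0.33) = min(1, 0.57) = 0.57
(A → B) → A = min(1, 1 − 0.57 + 0.76) = min(1, 1.19) = 1.00
((A → B) → A) → A = min(1, 1 − 1.00 + 0.76) = min(1, 0.76) = 0.76
(The value 0.76 < 1 shows this instance is not satisfied; not a Ł∞-tautology in general.)

0.76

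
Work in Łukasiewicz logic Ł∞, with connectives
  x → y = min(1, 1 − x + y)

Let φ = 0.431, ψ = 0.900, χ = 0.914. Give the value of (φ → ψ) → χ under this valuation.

φ → ψ = min(1, 1 − 0.431 + 0.900) = min(1, 1.469) = 1.000
(φ → ψ) → χ = min(1, 1 − 1.000 + 0.914) = min(1, 0.914) = 0.914

0.914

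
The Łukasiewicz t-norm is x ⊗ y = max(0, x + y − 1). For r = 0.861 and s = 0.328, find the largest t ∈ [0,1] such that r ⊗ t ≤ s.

0.467

The residuum of the Łukasiewicz t-norm gives the supremum: min(1, 1 − 0.861 + 0.328).
1 − 0.861 + 0.328 = 0.467, so t = min(1, 0.467) = 0.467.
Check: 0.861 ⊗ 0.467 = max(0, 0.328) = 0.328 ≤ 0.328.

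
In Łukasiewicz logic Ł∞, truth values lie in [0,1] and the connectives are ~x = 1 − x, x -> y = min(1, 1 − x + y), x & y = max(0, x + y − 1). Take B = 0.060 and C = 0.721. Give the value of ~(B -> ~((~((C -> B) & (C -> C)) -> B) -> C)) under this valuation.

C -> B = min(1, 1 − 0.721 + 0.060) = min(1, 0.339) = 0.339
C -> C = min(1, 1 − 0.721 + 0.721) = min(1, 1.000) = 1.000
(C -> B) & (C -> C) = max(0, 0.339 + 1.000 − 1) = max(0, 0.339) = 0.339
~((C -> B) & (C -> C)) = 1 − 0.339 = 0.661
~((C -> B) & (C -> C)) -> B = min(1, 1 − 0.661 + 0.060) = min(1, 0.399) = 0.399
(~((C -> B) & (C -> C)) -> B) -> C = min(1, 1 − 0.399 + 0.721) = min(1, 1.322) = 1.000
~((~((C -> B) & (C -> C)) -> B) -> C) = 1 − 1.000 = 0.000
B -> ~((~((C -> B) & (C -> C)) -> B) -> C) = min(1, 1 − 0.060 + 0.000) = min(1, 0.940) = 0.940
~(B -> ~((~((C -> B) & (C -> C)) -> B) -> C)) = 1 − 0.940 = 0.060

0.060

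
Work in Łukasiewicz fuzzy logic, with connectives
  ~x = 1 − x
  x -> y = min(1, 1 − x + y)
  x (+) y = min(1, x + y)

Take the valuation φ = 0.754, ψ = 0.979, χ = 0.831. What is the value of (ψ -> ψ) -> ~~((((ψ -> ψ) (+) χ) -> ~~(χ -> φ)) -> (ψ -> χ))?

ψ -> ψ = min(1, 1 − 0.979 + 0.979) = min(1, 1.000) = 1.000
(ψ -> ψ) (+) χ = min(1, 1.000 + 0.831) = min(1, 1.831) = 1.000
χ -> φ = min(1, 1 − 0.831 + 0.754) = min(1, 0.923) = 0.923
~(χ -> φ) = 1 − 0.923 = 0.077
~~(χ -> φ) = 1 − 0.077 = 0.923
((ψ -> ψ) (+) χ) -> ~~(χ -> φ) = min(1, 1 − 1.000 + 0.923) = min(1, 0.923) = 0.923
ψ -> χ = min(1, 1 − 0.979 + 0.831) = min(1, 0.852) = 0.852
(((ψ -> ψ) (+) χ) -> ~~(χ -> φ)) -> (ψ -> χ) = min(1, 1 − 0.923 + 0.852) = min(1, 0.929) = 0.929
~((((ψ -> ψ) (+) χ) -> ~~(χ -> φ)) -> (ψ -> χ)) = 1 − 0.929 = 0.071
~~((((ψ -> ψ) (+) χ) -> ~~(χ -> φ)) -> (ψ -> χ)) = 1 − 0.071 = 0.929
(ψ -> ψ) -> ~~((((ψ -> ψ) (+) χ) -> ~~(χ -> φ)) -> (ψ -> χ)) = min(1, 1 − 1.000 + 0.929) = min(1, 0.929) = 0.929

0.929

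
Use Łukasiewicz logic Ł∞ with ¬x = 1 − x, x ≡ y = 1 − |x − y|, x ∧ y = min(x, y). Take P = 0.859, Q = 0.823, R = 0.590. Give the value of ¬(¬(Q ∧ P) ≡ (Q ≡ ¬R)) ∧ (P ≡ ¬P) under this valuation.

Q ∧ P = min(0.823, 0.859) = 0.823
¬(Q ∧ P) = 1 − 0.823 = 0.177
¬R = 1 − 0.590 = 0.410
Q ≡ ¬R = 1 − |0.823 − 0.410| = 1 − 0.413 = 0.587
¬(Q ∧ P) ≡ (Q ≡ ¬R) = 1 − |0.177 − 0.587| = 1 − 0.410 = 0.590
¬(¬(Q ∧ P) ≡ (Q ≡ ¬R)) = 1 − 0.590 = 0.410
¬P = 1 − 0.859 = 0.141
P ≡ ¬P = 1 − |0.859 − 0.141| = 1 − 0.718 = 0.282
¬(¬(Q ∧ P) ≡ (Q ≡ ¬R)) ∧ (P ≡ ¬P) = min(0.410, 0.282) = 0.282

0.282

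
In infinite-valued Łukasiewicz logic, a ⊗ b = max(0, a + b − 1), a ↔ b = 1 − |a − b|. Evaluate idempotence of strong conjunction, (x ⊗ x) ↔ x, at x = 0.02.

0.98

x ⊗ x = max(0, 0.02 + 0.02 − 1) = max(0, -0.96) = 0.00
(x ⊗ x) ↔ x = 1 − |0.00 − 0.02| = 1 − 0.02 = 0.98
(The value 0.98 < 1 shows this instance is not satisfied; fails in Ł∞ since a ⊗ a = max(0, 2a−1) ≠ a in general.)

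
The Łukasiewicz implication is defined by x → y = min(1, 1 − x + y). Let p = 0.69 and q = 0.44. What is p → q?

0.75

p → q = min(1, 1 − 0.69 + 0.44) = min(1, 0.75) = 0.75
For comparison, the Gödel implication (1 if x ≤ y else y) would give 0.44.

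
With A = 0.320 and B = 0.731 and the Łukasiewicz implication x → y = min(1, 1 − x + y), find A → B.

1.000

A → B = min(1, 1 − 0.320 + 0.731) = min(1, 1.411) = 1.000
For comparison, the Gödel implication (1 if x ≤ y else y) would give 1.000.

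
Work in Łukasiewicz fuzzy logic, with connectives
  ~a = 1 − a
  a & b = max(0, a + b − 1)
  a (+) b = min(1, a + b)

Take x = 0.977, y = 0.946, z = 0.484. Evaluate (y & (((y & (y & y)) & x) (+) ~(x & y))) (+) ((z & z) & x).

y & y = max(0, 0.946 + 0.946 − 1) = max(0, 0.892) = 0.892
y & (y & y) = max(0, 0.946 + 0.892 − 1) = max(0, 0.838) = 0.838
(y & (y & y)) & x = max(0, 0.838 + 0.977 − 1) = max(0, 0.815) = 0.815
x & y = max(0, 0.977 + 0.946 − 1) = max(0, 0.923) = 0.923
~(x & y) = 1 − 0.923 = 0.077
((y & (y & y)) & x) (+) ~(x & y) = min(1, 0.815 + 0.077) = min(1, 0.892) = 0.892
y & (((y & (y & y)) & x) (+) ~(x & y)) = max(0, 0.946 + 0.892 − 1) = max(0, 0.838) = 0.838
z & z = max(0, 0.484 + 0.484 − 1) = max(0, -0.032) = 0.000
(z & z) & x = max(0, 0.000 + 0.977 − 1) = max(0, -0.023) = 0.000
(y & (((y & (y & y)) & x) (+) ~(x & y))) (+) ((z & z) & x) = min(1, 0.838 + 0.000) = min(1, 0.838) = 0.838

0.838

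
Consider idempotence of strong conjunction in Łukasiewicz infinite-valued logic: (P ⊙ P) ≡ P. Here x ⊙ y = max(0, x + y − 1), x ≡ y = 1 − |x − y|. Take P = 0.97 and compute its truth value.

P ⊙ P = max(0, 0.97 + 0.97 − 1) = max(0, 0.94) = 0.94
(P ⊙ P) ≡ P = 1 − |0.94 − 0.97| = 1 − 0.03 = 0.97
(The value 0.97 < 1 shows this instance is not satisfied; fails in Ł∞ since a ⊗ a = max(0, 2a−1) ≠ a in general.)

0.97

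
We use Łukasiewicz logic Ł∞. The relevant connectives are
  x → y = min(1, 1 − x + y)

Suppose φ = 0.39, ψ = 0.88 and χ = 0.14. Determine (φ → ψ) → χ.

0.14

φ → ψ = min(1, 1 − 0.39 + 0.88) = min(1, 1.49) = 1.00
(φ → ψ) → χ = min(1, 1 − 1.00 + 0.14) = min(1, 0.14) = 0.14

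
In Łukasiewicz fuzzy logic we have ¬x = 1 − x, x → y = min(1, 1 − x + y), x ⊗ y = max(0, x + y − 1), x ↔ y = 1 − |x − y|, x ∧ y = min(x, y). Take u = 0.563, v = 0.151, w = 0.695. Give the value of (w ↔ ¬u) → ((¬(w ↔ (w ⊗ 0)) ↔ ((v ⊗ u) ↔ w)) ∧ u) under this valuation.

0.821

¬u = 1 − 0.563 = 0.437
w ↔ ¬u = 1 − |0.695 − 0.437| = 1 − 0.258 = 0.742
w ⊗ 0 = max(0, 0.695 + 0.000 − 1) = max(0, -0.305) = 0.000
w ↔ (w ⊗ 0) = 1 − |0.695 − 0.000| = 1 − 0.695 = 0.305
¬(w ↔ (w ⊗ 0)) = 1 − 0.305 = 0.695
v ⊗ u = max(0, 0.151 + 0.563 − 1) = max(0, -0.286) = 0.000
(v ⊗ u) ↔ w = 1 − |0.000 − 0.695| = 1 − 0.695 = 0.305
¬(w ↔ (w ⊗ 0)) ↔ ((v ⊗ u) ↔ w) = 1 − |0.695 − 0.305| = 1 − 0.390 = 0.610
(¬(w ↔ (w ⊗ 0)) ↔ ((v ⊗ u) ↔ w)) ∧ u = min(0.610, 0.563) = 0.563
(w ↔ ¬u) → ((¬(w ↔ (w ⊗ 0)) ↔ ((v ⊗ u) ↔ w)) ∧ u) = min(1, 1 − 0.742 + 0.563) = min(1, 0.821) = 0.821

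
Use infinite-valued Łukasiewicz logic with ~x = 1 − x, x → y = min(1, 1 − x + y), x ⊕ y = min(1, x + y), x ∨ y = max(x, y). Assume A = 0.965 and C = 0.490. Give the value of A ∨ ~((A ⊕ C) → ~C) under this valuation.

A ⊕ C = min(1, 0.965 + 0.490) = min(1, 1.455) = 1.000
~C = 1 − 0.490 = 0.510
(A ⊕ C) → ~C = min(1, 1 − 1.000 + 0.510) = min(1, 0.510) = 0.510
~((A ⊕ C) → ~C) = 1 − 0.510 = 0.490
A ∨ ~((A ⊕ C) → ~C) = max(0.965, 0.490) = 0.965

0.965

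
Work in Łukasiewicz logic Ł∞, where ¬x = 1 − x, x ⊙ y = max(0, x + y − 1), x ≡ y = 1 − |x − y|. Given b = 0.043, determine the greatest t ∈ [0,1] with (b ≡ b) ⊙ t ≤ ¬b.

0.957

b ≡ b = 1 − |0.043 − 0.043| = 1 − 0.000 = 1.000
So the left factor is b ≡ b = 1.000.
¬b = 1 − 0.043 = 0.957
So the right-hand bound is ¬b = 0.957.
The residuum of the Łukasiewicz t-norm gives the supremum: min(1, 1 − 1.000 + 0.957).
1 − 1.000 + 0.957 = 0.957, so t = min(1, 0.957) = 0.957.
Check: 1.000 ⊙ 0.957 = max(0, 0.957) = 0.957 ≤ 0.957.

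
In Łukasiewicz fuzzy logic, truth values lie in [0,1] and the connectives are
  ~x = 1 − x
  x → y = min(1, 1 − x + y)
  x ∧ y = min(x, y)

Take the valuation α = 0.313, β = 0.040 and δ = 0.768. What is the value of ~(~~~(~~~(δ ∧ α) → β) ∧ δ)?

0.353

δ ∧ α = min(0.768, 0.313) = 0.313
~(δ ∧ α) = 1 − 0.313 = 0.687
~~(δ ∧ α) = 1 − 0.687 = 0.313
~~~(δ ∧ α) = 1 − 0.313 = 0.687
~~~(δ ∧ α) → β = min(1, 1 − 0.687 + 0.040) = min(1, 0.353) = 0.353
~(~~~(δ ∧ α) → β) = 1 − 0.353 = 0.647
~~(~~~(δ ∧ α) → β) = 1 − 0.647 = 0.353
~~~(~~~(δ ∧ α) → β) = 1 − 0.353 = 0.647
~~~(~~~(δ ∧ α) → β) ∧ δ = min(0.647, 0.768) = 0.647
~(~~~(~~~(δ ∧ α) → β) ∧ δ) = 1 − 0.647 = 0.353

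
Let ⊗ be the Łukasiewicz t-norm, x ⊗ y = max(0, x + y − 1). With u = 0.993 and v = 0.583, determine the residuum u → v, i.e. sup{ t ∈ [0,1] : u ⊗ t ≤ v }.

The residuum of the Łukasiewicz t-norm gives the supremum: min(1, 1 − 0.993 + 0.583).
1 − 0.993 + 0.583 = 0.590, so t = min(1, 0.590) = 0.590.
Check: 0.993 ⊗ 0.590 = max(0, 0.583) = 0.583 ≤ 0.583.

0.590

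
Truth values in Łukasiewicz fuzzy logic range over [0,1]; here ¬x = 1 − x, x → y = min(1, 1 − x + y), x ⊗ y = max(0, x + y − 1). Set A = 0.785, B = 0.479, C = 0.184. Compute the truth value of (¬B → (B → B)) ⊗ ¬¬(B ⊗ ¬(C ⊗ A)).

0.479

¬B = 1 − 0.479 = 0.521
B → B = min(1, 1 − 0.479 + 0.479) = min(1, 1.000) = 1.000
¬B → (B → B) = min(1, 1 − 0.521 + 1.000) = min(1, 1.479) = 1.000
C ⊗ A = max(0, 0.184 + 0.785 − 1) = max(0, -0.031) = 0.000
¬(C ⊗ A) = 1 − 0.000 = 1.000
B ⊗ ¬(C ⊗ A) = max(0, 0.479 + 1.000 − 1) = max(0, 0.479) = 0.479
¬(B ⊗ ¬(C ⊗ A)) = 1 − 0.479 = 0.521
¬¬(B ⊗ ¬(C ⊗ A)) = 1 − 0.521 = 0.479
(¬B → (B → B)) ⊗ ¬¬(B ⊗ ¬(C ⊗ A)) = max(0, 1.000 + 0.479 − 1) = max(0, 0.479) = 0.479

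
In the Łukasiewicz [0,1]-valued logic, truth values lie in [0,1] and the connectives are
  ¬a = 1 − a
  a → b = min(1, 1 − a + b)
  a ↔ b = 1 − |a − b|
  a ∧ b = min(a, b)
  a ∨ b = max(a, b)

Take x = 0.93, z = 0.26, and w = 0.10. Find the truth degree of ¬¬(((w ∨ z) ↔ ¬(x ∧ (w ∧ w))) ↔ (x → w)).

0.81

w ∨ z = max(0.10, 0.26) = 0.26
w ∧ w = min(0.10, 0.10) = 0.10
x ∧ (w ∧ w) = min(0.93, 0.10) = 0.10
¬(x ∧ (w ∧ w)) = 1 − 0.10 = 0.90
(w ∨ z) ↔ ¬(x ∧ (w ∧ w)) = 1 − |0.26 − 0.90| = 1 − 0.64 = 0.36
x → w = min(1, 1 − 0.93 + 0.10) = min(1, 0.17) = 0.17
((w ∨ z) ↔ ¬(x ∧ (w ∧ w))) ↔ (x → w) = 1 − |0.36 − 0.17| = 1 − 0.19 = 0.81
¬(((w ∨ z) ↔ ¬(x ∧ (w ∧ w))) ↔ (x → w)) = 1 − 0.81 = 0.19
¬¬(((w ∨ z) ↔ ¬(x ∧ (w ∧ w))) ↔ (x → w)) = 1 − 0.19 = 0.81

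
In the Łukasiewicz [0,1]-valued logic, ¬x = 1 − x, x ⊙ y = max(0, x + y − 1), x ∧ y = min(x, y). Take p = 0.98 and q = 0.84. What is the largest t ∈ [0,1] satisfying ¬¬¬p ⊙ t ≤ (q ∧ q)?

1.00

¬p = 1 − 0.98 = 0.02
¬¬p = 1 − 0.02 = 0.98
¬¬¬p = 1 − 0.98 = 0.02
So the left factor is ¬¬¬p = 0.02.
q ∧ q = min(0.84, 0.84) = 0.84
So the right-hand bound is q ∧ q = 0.84.
The residuum of the Łukasiewicz t-norm gives the supremum: min(1, 1 − 0.02 + 0.84).
1 − 0.02 + 0.84 = 1.82, so t = min(1, 1.82) = 1.00.
Check: 0.02 ⊙ 1.00 = max(0, 0.02) = 0.02 ≤ 0.84.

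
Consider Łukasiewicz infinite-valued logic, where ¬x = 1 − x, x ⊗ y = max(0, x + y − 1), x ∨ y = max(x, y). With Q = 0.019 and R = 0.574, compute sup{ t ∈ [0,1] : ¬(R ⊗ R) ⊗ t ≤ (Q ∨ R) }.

R ⊗ R = max(0, 0.574 + 0.574 − 1) = max(0, 0.148) = 0.148
¬(R ⊗ R) = 1 − 0.148 = 0.852
So the left factor is ¬(R ⊗ R) = 0.852.
Q ∨ R = max(0.019, 0.574) = 0.574
So the right-hand bound is Q ∨ R = 0.574.
The residuum of the Łukasiewicz t-norm gives the supremum: min(1, 1 − 0.852 + 0.574).
1 − 0.852 + 0.574 = 0.722, so t = min(1, 0.722) = 0.722.
Check: 0.852 ⊗ 0.722 = max(0, 0.574) = 0.574 ≤ 0.574.

0.722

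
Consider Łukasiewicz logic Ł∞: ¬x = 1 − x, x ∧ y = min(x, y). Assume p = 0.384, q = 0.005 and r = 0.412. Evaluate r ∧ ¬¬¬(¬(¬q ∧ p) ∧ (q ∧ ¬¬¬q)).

0.412

¬q = 1 − 0.005 = 0.995
¬q ∧ p = min(0.995, 0.384) = 0.384
¬(¬q ∧ p) = 1 − 0.384 = 0.616
¬¬q = 1 − 0.995 = 0.005
¬¬¬q = 1 − 0.005 = 0.995
q ∧ ¬¬¬q = min(0.005, 0.995) = 0.005
¬(¬q ∧ p) ∧ (q ∧ ¬¬¬q) = min(0.616, 0.005) = 0.005
¬(¬(¬q ∧ p) ∧ (q ∧ ¬¬¬q)) = 1 − 0.005 = 0.995
¬¬(¬(¬q ∧ p) ∧ (q ∧ ¬¬¬q)) = 1 − 0.995 = 0.005
¬¬¬(¬(¬q ∧ p) ∧ (q ∧ ¬¬¬q)) = 1 − 0.005 = 0.995
r ∧ ¬¬¬(¬(¬q ∧ p) ∧ (q ∧ ¬¬¬q)) = min(0.412, 0.995) = 0.412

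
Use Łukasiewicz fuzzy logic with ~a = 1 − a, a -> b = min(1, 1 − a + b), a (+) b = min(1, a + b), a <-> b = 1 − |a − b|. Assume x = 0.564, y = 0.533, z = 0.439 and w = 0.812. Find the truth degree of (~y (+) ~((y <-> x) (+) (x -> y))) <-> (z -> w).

~y = 1 − 0.533 = 0.467
y <-> x = 1 − |0.533 − 0.564| = 1 − 0.031 = 0.969
x -> y = min(1, 1 − 0.564 + 0.533) = min(1, 0.969) = 0.969
(y <-> x) (+) (x -> y) = min(1, 0.969 + 0.969) = min(1, 1.938) = 1.000
~((y <-> x) (+) (x -> y)) = 1 − 1.000 = 0.000
~y (+) ~((y <-> x) (+) (x -> y)) = min(1, 0.467 + 0.000) = min(1, 0.467) = 0.467
z -> w = min(1, 1 − 0.439 + 0.812) = min(1, 1.373) = 1.000
(~y (+) ~((y <-> x) (+) (x -> y))) <-> (z -> w) = 1 − |0.467 − 1.000| = 1 − 0.533 = 0.467

0.467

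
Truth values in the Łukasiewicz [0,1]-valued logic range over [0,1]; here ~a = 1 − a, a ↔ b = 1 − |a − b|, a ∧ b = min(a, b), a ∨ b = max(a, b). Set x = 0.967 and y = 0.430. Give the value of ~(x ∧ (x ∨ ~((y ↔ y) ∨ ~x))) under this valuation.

0.033

y ↔ y = 1 − |0.430 − 0.430| = 1 − 0.000 = 1.000
~x = 1 − 0.967 = 0.033
(y ↔ y) ∨ ~x = max(1.000, 0.033) = 1.000
~((y ↔ y) ∨ ~x) = 1 − 1.000 = 0.000
x ∨ ~((y ↔ y) ∨ ~x) = max(0.967, 0.000) = 0.967
x ∧ (x ∨ ~((y ↔ y) ∨ ~x)) = min(0.967, 0.967) = 0.967
~(x ∧ (x ∨ ~((y ↔ y) ∨ ~x))) = 1 − 0.967 = 0.033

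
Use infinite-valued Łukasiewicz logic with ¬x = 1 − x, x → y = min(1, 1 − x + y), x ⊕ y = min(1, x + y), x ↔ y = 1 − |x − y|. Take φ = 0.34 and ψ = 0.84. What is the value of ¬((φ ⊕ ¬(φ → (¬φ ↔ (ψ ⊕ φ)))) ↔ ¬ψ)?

¬φ = 1 − 0.34 = 0.66
ψ ⊕ φ = min(1, 0.84 + 0.34) = min(1, 1.18) = 1.00
¬φ ↔ (ψ ⊕ φ) = 1 − |0.66 − 1.00| = 1 − 0.34 = 0.66
φ → (¬φ ↔ (ψ ⊕ φ)) = min(1, 1 − 0.34 + 0.66) = min(1, 1.32) = 1.00
¬(φ → (¬φ ↔ (ψ ⊕ φ))) = 1 − 1.00 = 0.00
φ ⊕ ¬(φ → (¬φ ↔ (ψ ⊕ φ))) = min(1, 0.34 + 0.00) = min(1, 0.34) = 0.34
¬ψ = 1 − 0.84 = 0.16
(φ ⊕ ¬(φ → (¬φ ↔ (ψ ⊕ φ)))) ↔ ¬ψ = 1 − |0.34 − 0.16| = 1 − 0.18 = 0.82
¬((φ ⊕ ¬(φ → (¬φ ↔ (ψ ⊕ φ)))) ↔ ¬ψ) = 1 − 0.82 = 0.18

0.18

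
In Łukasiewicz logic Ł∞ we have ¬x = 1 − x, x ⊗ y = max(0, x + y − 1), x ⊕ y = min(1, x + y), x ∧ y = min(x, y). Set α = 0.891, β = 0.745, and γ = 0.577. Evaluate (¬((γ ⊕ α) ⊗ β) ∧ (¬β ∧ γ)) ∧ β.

0.255

γ ⊕ α = min(1, 0.577 + 0.891) = min(1, 1.468) = 1.000
(γ ⊕ α) ⊗ β = max(0, 1.000 + 0.745 − 1) = max(0, 0.745) = 0.745
¬((γ ⊕ α) ⊗ β) = 1 − 0.745 = 0.255
¬β = 1 − 0.745 = 0.255
¬β ∧ γ = min(0.255, 0.577) = 0.255
¬((γ ⊕ α) ⊗ β) ∧ (¬β ∧ γ) = min(0.255, 0.255) = 0.255
(¬((γ ⊕ α) ⊗ β) ∧ (¬β ∧ γ)) ∧ β = min(0.255, 0.745) = 0.255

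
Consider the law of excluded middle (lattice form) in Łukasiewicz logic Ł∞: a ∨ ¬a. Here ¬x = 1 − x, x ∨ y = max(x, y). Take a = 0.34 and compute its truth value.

¬a = 1 − 0.34 = 0.66
a ∨ ¬a = max(0.34, 0.66) = 0.66
(The value 0.66 < 1 shows this instance is not satisfied; not a Ł∞-tautology — its value is max(a, 1−a).)

0.66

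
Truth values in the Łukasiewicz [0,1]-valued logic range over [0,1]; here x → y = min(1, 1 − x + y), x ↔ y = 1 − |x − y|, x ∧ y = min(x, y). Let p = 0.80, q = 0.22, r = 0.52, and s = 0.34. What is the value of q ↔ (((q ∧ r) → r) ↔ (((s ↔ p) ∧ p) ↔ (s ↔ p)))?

0.22

q ∧ r = min(0.22, 0.52) = 0.22
(q ∧ r) → r = min(1, 1 − 0.22 + 0.52) = min(1, 1.30) = 1.00
s ↔ p = 1 − |0.34 − 0.80| = 1 − 0.46 = 0.54
(s ↔ p) ∧ p = min(0.54, 0.80) = 0.54
((s ↔ p) ∧ p) ↔ (s ↔ p) = 1 − |0.54 − 0.54| = 1 − 0.00 = 1.00
((q ∧ r) → r) ↔ (((s ↔ p) ∧ p) ↔ (s ↔ p)) = 1 − |1.00 − 1.00| = 1 − 0.00 = 1.00
q ↔ (((q ∧ r) → r) ↔ (((s ↔ p) ∧ p) ↔ (s ↔ p))) = 1 − |0.22 − 1.00| = 1 − 0.78 = 0.22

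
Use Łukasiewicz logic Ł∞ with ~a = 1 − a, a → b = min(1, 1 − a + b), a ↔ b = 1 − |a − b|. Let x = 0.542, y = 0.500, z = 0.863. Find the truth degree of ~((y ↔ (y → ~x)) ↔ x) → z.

1.000

~x = 1 − 0.542 = 0.458
y → ~x = min(1, 1 − 0.500 + 0.458) = min(1, 0.958) = 0.958
y ↔ (y → ~x) = 1 − |0.500 − 0.958| = 1 − 0.458 = 0.542
(y ↔ (y → ~x)) ↔ x = 1 − |0.542 − 0.542| = 1 − 0.000 = 1.000
~((y ↔ (y → ~x)) ↔ x) = 1 − 1.000 = 0.000
~((y ↔ (y → ~x)) ↔ x) → z = min(1, 1 − 0.000 + 0.863) = min(1, 1.863) = 1.000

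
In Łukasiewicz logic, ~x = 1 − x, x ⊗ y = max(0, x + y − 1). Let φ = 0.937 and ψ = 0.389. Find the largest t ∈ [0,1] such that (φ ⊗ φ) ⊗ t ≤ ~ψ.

0.737

φ ⊗ φ = max(0, 0.937 + 0.937 − 1) = max(0, 0.874) = 0.874
So the left factor is φ ⊗ φ = 0.874.
~ψ = 1 − 0.389 = 0.611
So the right-hand bound is ~ψ = 0.611.
The residuum of the Łukasiewicz t-norm gives the supremum: min(1, 1 − 0.874 + 0.611).
1 − 0.874 + 0.611 = 0.737, so t = min(1, 0.737) = 0.737.
Check: 0.874 ⊗ 0.737 = max(0, 0.611) = 0.611 ≤ 0.611.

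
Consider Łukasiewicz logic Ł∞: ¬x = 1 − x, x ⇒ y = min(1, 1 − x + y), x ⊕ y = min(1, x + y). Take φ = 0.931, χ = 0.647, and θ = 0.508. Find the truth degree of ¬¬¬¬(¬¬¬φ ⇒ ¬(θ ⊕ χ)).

¬φ = 1 − 0.931 = 0.069
¬¬φ = 1 − 0.069 = 0.931
¬¬¬φ = 1 − 0.931 = 0.069
θ ⊕ χ = min(1, 0.508 + 0.647) = min(1, 1.155) = 1.000
¬(θ ⊕ χ) = 1 − 1.000 = 0.000
¬¬¬φ ⇒ ¬(θ ⊕ χ) = min(1, 1 − 0.069 + 0.000) = min(1, 0.931) = 0.931
¬(¬¬¬φ ⇒ ¬(θ ⊕ χ)) = 1 − 0.931 = 0.069
¬¬(¬¬¬φ ⇒ ¬(θ ⊕ χ)) = 1 − 0.069 = 0.931
¬¬¬(¬¬¬φ ⇒ ¬(θ ⊕ χ)) = 1 − 0.931 = 0.069
¬¬¬¬(¬¬¬φ ⇒ ¬(θ ⊕ χ)) = 1 − 0.069 = 0.931

0.931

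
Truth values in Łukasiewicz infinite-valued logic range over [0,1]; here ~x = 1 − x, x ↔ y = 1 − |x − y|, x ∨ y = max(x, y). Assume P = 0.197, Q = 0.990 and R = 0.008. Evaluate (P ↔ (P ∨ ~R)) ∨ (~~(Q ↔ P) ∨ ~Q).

0.207

~R = 1 − 0.008 = 0.992
P ∨ ~R = max(0.197, 0.992) = 0.992
P ↔ (P ∨ ~R) = 1 − |0.197 − 0.992| = 1 − 0.795 = 0.205
Q ↔ P = 1 − |0.990 − 0.197| = 1 − 0.793 = 0.207
~(Q ↔ P) = 1 − 0.207 = 0.793
~~(Q ↔ P) = 1 − 0.793 = 0.207
~Q = 1 − 0.990 = 0.010
~~(Q ↔ P) ∨ ~Q = max(0.207, 0.010) = 0.207
(P ↔ (P ∨ ~R)) ∨ (~~(Q ↔ P) ∨ ~Q) = max(0.205, 0.207) = 0.207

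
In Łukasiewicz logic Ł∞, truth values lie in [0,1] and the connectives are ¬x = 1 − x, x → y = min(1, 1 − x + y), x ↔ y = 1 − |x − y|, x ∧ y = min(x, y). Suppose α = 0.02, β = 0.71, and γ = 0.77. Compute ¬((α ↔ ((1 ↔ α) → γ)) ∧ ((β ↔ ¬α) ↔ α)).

1 ↔ α = 1 − |1.00 − 0.02| = 1 − 0.98 = 0.02
(1 ↔ α) → γ = min(1, 1 − 0.02 + 0.77) = min(1, 1.75) = 1.00
α ↔ ((1 ↔ α) → γ) = 1 − |0.02 − 1.00| = 1 − 0.98 = 0.02
¬α = 1 − 0.02 = 0.98
β ↔ ¬α = 1 − |0.71 − 0.98| = 1 − 0.27 = 0.73
(β ↔ ¬α) ↔ α = 1 − |0.73 − 0.02| = 1 − 0.71 = 0.29
(α ↔ ((1 ↔ α) → γ)) ∧ ((β ↔ ¬α) ↔ α) = min(0.02, 0.29) = 0.02
¬((α ↔ ((1 ↔ α) → γ)) ∧ ((β ↔ ¬α) ↔ α)) = 1 − 0.02 = 0.98

0.98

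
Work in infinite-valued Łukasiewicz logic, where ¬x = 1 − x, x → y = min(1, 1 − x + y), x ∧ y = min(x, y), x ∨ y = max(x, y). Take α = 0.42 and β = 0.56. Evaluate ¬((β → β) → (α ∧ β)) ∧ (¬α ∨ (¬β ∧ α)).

0.58

β → β = min(1, 1 − 0.56 + 0.56) = min(1, 1.00) = 1.00
α ∧ β = min(0.42, 0.56) = 0.42
(β → β) → (α ∧ β) = min(1, 1 − 1.00 + 0.42) = min(1, 0.42) = 0.42
¬((β → β) → (α ∧ β)) = 1 − 0.42 = 0.58
¬α = 1 − 0.42 = 0.58
¬β = 1 − 0.56 = 0.44
¬β ∧ α = min(0.44, 0.42) = 0.42
¬α ∨ (¬β ∧ α) = max(0.58, 0.42) = 0.58
¬((β → β) → (α ∧ β)) ∧ (¬α ∨ (¬β ∧ α)) = min(0.58, 0.58) = 0.58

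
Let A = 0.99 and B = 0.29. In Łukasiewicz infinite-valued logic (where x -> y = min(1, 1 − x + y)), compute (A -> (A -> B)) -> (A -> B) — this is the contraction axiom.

0.99

A -> B = min(1, 1 − 0.99 + 0.29) = min(1, 0.30) = 0.30
A -> (A -> B) = min(1, 1 − 0.99 + 0.30) = min(1, 0.31) = 0.31
(A -> (A -> B)) -> (A -> B) = min(1, 1 − 0.31 + 0.30) = min(1, 0.99) = 0.99
(The value 0.99 < 1 shows this instance is not satisfied; fails in Ł∞ (the t-norm is not idempotent).)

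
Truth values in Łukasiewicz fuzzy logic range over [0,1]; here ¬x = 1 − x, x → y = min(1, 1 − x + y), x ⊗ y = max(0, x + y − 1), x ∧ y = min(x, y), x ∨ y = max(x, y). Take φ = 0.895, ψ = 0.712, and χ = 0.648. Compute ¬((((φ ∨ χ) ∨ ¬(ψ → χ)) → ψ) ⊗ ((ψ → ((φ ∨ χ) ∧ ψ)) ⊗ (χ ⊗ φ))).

φ ∨ χ = max(0.895, 0.648) = 0.895
ψ → χ = min(1, 1 − 0.712 + 0.648) = min(1, 0.936) = 0.936
¬(ψ → χ) = 1 − 0.936 = 0.064
(φ ∨ χ) ∨ ¬(ψ → χ) = max(0.895, 0.064) = 0.895
((φ ∨ χ) ∨ ¬(ψ → χ)) → ψ = min(1, 1 − 0.895 + 0.712) = min(1, 0.817) = 0.817
(φ ∨ χ) ∧ ψ = min(0.895, 0.712) = 0.712
ψ → ((φ ∨ χ) ∧ ψ) = min(1, 1 − 0.712 + 0.712) = min(1, 1.000) = 1.000
χ ⊗ φ = max(0, 0.648 + 0.895 − 1) = max(0, 0.543) = 0.543
(ψ → ((φ ∨ χ) ∧ ψ)) ⊗ (χ ⊗ φ) = max(0, 1.000 + 0.543 − 1) = max(0, 0.543) = 0.543
(((φ ∨ χ) ∨ ¬(ψ → χ)) → ψ) ⊗ ((ψ → ((φ ∨ χ) ∧ ψ)) ⊗ (χ ⊗ φ)) = max(0, 0.817 + 0.543 − 1) = max(0, 0.360) = 0.360
¬((((φ ∨ χ) ∨ ¬(ψ → χ)) → ψ) ⊗ ((ψ → ((φ ∨ χ) ∧ ψ)) ⊗ (χ ⊗ φ))) = 1 − 0.360 = 0.640

0.640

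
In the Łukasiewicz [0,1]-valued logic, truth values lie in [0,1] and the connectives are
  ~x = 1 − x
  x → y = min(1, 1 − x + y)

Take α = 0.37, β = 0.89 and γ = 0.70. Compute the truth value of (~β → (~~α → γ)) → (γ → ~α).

0.93

~β = 1 − 0.89 = 0.11
~α = 1 − 0.37 = 0.63
~~α = 1 − 0.63 = 0.37
~~α → γ = min(1, 1 − 0.37 + 0.70) = min(1, 1.33) = 1.00
~β → (~~α → γ) = min(1, 1 − 0.11 + 1.00) = min(1, 1.89) = 1.00
γ → ~α = min(1, 1 − 0.70 + 0.63) = min(1, 0.93) = 0.93
(~β → (~~α → γ)) → (γ → ~α) = min(1, 1 − 1.00 + 0.93) = min(1, 0.93) = 0.93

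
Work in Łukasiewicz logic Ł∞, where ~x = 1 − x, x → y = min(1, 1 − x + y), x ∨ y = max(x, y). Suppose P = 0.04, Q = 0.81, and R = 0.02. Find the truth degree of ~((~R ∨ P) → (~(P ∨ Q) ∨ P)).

~R = 1 − 0.02 = 0.98
~R ∨ P = max(0.98, 0.04) = 0.98
P ∨ Q = max(0.04, 0.81) = 0.81
~(P ∨ Q) = 1 − 0.81 = 0.19
~(P ∨ Q) ∨ P = max(0.19, 0.04) = 0.19
(~R ∨ P) → (~(P ∨ Q) ∨ P) = min(1, 1 − 0.98 + 0.19) = min(1, 0.21) = 0.21
~((~R ∨ P) → (~(P ∨ Q) ∨ P)) = 1 − 0.21 = 0.79

0.79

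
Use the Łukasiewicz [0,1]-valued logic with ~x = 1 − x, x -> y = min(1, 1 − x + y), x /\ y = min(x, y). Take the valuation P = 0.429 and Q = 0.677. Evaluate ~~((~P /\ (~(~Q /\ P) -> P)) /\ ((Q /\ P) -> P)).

~P = 1 − 0.429 = 0.571
~Q = 1 − 0.677 = 0.323
~Q /\ P = min(0.323, 0.429) = 0.323
~(~Q /\ P) = 1 − 0.323 = 0.677
~(~Q /\ P) -> P = min(1, 1 − 0.677 + 0.429) = min(1, 0.752) = 0.752
~P /\ (~(~Q /\ P) -> P) = min(0.571, 0.752) = 0.571
Q /\ P = min(0.677, 0.429) = 0.429
(Q /\ P) -> P = min(1, 1 − 0.429 + 0.429) = min(1, 1.000) = 1.000
(~P /\ (~(~Q /\ P) -> P)) /\ ((Q /\ P) -> P) = min(0.571, 1.000) = 0.571
~((~P /\ (~(~Q /\ P) -> P)) /\ ((Q /\ P) -> P)) = 1 − 0.571 = 0.429
~~((~P /\ (~(~Q /\ P) -> P)) /\ ((Q /\ P) -> P)) = 1 − 0.429 = 0.571

0.571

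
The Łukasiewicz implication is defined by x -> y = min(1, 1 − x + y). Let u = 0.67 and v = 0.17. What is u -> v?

0.50

u -> v = min(1, 1 − 0.67 + 0.17) = min(1, 0.50) = 0.50
For comparison, the Gödel implication (1 if x ≤ y else y) would give 0.17.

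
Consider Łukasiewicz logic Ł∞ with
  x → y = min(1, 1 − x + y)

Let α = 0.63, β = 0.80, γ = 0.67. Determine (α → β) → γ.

0.67

α → β = min(1, 1 − 0.63 + 0.80) = min(1, 1.17) = 1.00
(α → β) → γ = min(1, 1 − 1.00 + 0.67) = min(1, 0.67) = 0.67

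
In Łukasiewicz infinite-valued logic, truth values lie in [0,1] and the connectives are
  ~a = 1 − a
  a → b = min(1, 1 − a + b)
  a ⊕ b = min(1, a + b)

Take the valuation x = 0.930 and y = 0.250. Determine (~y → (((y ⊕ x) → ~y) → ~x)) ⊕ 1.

~y = 1 − 0.250 = 0.750
y ⊕ x = min(1, 0.250 + 0.930) = min(1, 1.180) = 1.000
(y ⊕ x) → ~y = min(1, 1 − 1.000 + 0.750) = min(1, 0.750) = 0.750
~x = 1 − 0.930 = 0.070
((y ⊕ x) → ~y) → ~x = min(1, 1 − 0.750 + 0.070) = min(1, 0.320) = 0.320
~y → (((y ⊕ x) → ~y) → ~x) = min(1, 1 − 0.750 + 0.320) = min(1, 0.570) = 0.570
(~y → (((y ⊕ x) → ~y) → ~x)) ⊕ 1 = min(1, 0.570 + 1.000) = min(1, 1.570) = 1.000

1.000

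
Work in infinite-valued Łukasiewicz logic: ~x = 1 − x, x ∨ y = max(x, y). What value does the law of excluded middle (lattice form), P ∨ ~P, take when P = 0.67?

~P = 1 − 0.67 = 0.33
P ∨ ~P = max(0.67, 0.33) = 0.67
(The value 0.67 < 1 shows this instance is not satisfied; not a Ł∞-tautology — its value is max(a, 1−a).)

0.67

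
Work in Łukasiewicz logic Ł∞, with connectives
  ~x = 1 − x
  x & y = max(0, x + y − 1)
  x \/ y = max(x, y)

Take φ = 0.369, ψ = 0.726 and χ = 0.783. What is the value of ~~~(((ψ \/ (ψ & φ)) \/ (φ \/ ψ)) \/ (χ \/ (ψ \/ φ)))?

ψ & φ = max(0, 0.726 + 0.369 − 1) = max(0, 0.095) = 0.095
ψ \/ (ψ & φ) = max(0.726, 0.095) = 0.726
φ \/ ψ = max(0.369, 0.726) = 0.726
(ψ \/ (ψ & φ)) \/ (φ \/ ψ) = max(0.726, 0.726) = 0.726
ψ \/ φ = max(0.726, 0.369) = 0.726
χ \/ (ψ \/ φ) = max(0.783, 0.726) = 0.783
((ψ \/ (ψ & φ)) \/ (φ \/ ψ)) \/ (χ \/ (ψ \/ φ)) = max(0.726, 0.783) = 0.783
~(((ψ \/ (ψ & φ)) \/ (φ \/ ψ)) \/ (χ \/ (ψ \/ φ))) = 1 − 0.783 = 0.217
~~(((ψ \/ (ψ & φ)) \/ (φ \/ ψ)) \/ (χ \/ (ψ \/ φ))) = 1 − 0.217 = 0.783
~~~(((ψ \/ (ψ & φ)) \/ (φ \/ ψ)) \/ (χ \/ (ψ \/ φ))) = 1 − 0.783 = 0.217

0.217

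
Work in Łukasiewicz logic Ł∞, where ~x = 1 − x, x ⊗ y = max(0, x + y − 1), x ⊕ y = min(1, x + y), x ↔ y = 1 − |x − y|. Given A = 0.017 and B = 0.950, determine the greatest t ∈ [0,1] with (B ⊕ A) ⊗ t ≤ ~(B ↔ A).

B ⊕ A = min(1, 0.950 + 0.017) = min(1, 0.967) = 0.967
So the left factor is B ⊕ A = 0.967.
B ↔ A = 1 − |0.950 − 0.017| = 1 − 0.933 = 0.067
~(B ↔ A) = 1 − 0.067 = 0.933
So the right-hand bound is ~(B ↔ A) = 0.933.
The residuum of the Łukasiewicz t-norm gives the supremum: min(1, 1 − 0.967 + 0.933).
1 − 0.967 + 0.933 = 0.966, so t = min(1, 0.966) = 0.966.
Check: 0.967 ⊗ 0.966 = max(0, 0.933) = 0.933 ≤ 0.933.

0.966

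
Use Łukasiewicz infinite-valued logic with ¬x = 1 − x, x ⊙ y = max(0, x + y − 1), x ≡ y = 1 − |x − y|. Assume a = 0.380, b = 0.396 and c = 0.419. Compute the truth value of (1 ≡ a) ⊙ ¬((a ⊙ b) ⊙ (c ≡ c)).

1 ≡ a = 1 − |1.000 − 0.380| = 1 − 0.620 = 0.380
a ⊙ b = max(0, 0.380 + 0.396 − 1) = max(0, -0.224) = 0.000
c ≡ c = 1 − |0.419 − 0.419| = 1 − 0.000 = 1.000
(a ⊙ b) ⊙ (c ≡ c) = max(0, 0.000 + 1.000 − 1) = max(0, 0.000) = 0.000
¬((a ⊙ b) ⊙ (c ≡ c)) = 1 − 0.000 = 1.000
(1 ≡ a) ⊙ ¬((a ⊙ b) ⊙ (c ≡ c)) = max(0, 0.380 + 1.000 − 1) = max(0, 0.380) = 0.380

0.380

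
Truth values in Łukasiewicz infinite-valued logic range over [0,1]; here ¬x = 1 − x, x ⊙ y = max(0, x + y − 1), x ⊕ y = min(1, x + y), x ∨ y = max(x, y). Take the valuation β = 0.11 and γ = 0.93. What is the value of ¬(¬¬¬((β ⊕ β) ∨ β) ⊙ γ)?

0.29

β ⊕ β = min(1, 0.11 + 0.11) = min(1, 0.22) = 0.22
(β ⊕ β) ∨ β = max(0.22, 0.11) = 0.22
¬((β ⊕ β) ∨ β) = 1 − 0.22 = 0.78
¬¬((β ⊕ β) ∨ β) = 1 − 0.78 = 0.22
¬¬¬((β ⊕ β) ∨ β) = 1 − 0.22 = 0.78
¬¬¬((β ⊕ β) ∨ β) ⊙ γ = max(0, 0.78 + 0.93 − 1) = max(0, 0.71) = 0.71
¬(¬¬¬((β ⊕ β) ∨ β) ⊙ γ) = 1 − 0.71 = 0.29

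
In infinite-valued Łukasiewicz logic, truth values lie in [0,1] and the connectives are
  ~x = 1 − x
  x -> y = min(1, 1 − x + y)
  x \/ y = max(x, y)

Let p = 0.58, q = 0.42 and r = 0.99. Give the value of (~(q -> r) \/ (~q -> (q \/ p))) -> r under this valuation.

q -> r = min(1, 1 − 0.42 + 0.99) = min(1, 1.57) = 1.00
~(q -> r) = 1 − 1.00 = 0.00
~q = 1 − 0.42 = 0.58
q \/ p = max(0.42, 0.58) = 0.58
~q -> (q \/ p) = min(1, 1 − 0.58 + 0.58) = min(1, 1.00) = 1.00
~(q -> r) \/ (~q -> (q \/ p)) = max(0.00, 1.00) = 1.00
(~(q -> r) \/ (~q -> (q \/ p))) -> r = min(1, 1 − 1.00 + 0.99) = min(1, 0.99) = 0.99

0.99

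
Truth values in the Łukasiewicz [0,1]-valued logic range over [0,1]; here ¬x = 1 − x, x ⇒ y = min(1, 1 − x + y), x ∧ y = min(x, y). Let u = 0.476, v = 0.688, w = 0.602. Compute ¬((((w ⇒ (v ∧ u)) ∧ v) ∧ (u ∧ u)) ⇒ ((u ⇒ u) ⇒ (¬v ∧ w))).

0.164

v ∧ u = min(0.688, 0.476) = 0.476
w ⇒ (v ∧ u) = min(1, 1 − 0.602 + 0.476) = min(1, 0.874) = 0.874
(w ⇒ (v ∧ u)) ∧ v = min(0.874, 0.688) = 0.688
u ∧ u = min(0.476, 0.476) = 0.476
((w ⇒ (v ∧ u)) ∧ v) ∧ (u ∧ u) = min(0.688, 0.476) = 0.476
u ⇒ u = min(1, 1 − 0.476 + 0.476) = min(1, 1.000) = 1.000
¬v = 1 − 0.688 = 0.312
¬v ∧ w = min(0.312, 0.602) = 0.312
(u ⇒ u) ⇒ (¬v ∧ w) = min(1, 1 − 1.000 + 0.312) = min(1, 0.312) = 0.312
(((w ⇒ (v ∧ u)) ∧ v) ∧ (u ∧ u)) ⇒ ((u ⇒ u) ⇒ (¬v ∧ w)) = min(1, 1 − 0.476 + 0.312) = min(1, 0.836) = 0.836
¬((((w ⇒ (v ∧ u)) ∧ v) ∧ (u ∧ u)) ⇒ ((u ⇒ u) ⇒ (¬v ∧ w))) = 1 − 0.836 = 0.164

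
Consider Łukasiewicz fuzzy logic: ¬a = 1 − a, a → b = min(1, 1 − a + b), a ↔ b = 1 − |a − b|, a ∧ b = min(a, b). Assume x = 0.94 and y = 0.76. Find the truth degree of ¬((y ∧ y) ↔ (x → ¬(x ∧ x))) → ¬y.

0.60

y ∧ y = min(0.76, 0.76) = 0.76
x ∧ x = min(0.94, 0.94) = 0.94
¬(x ∧ x) = 1 − 0.94 = 0.06
x → ¬(x ∧ x) = min(1, 1 − 0.94 + 0.06) = min(1, 0.12) = 0.12
(y ∧ y) ↔ (x → ¬(x ∧ x)) = 1 − |0.76 − 0.12| = 1 − 0.64 = 0.36
¬((y ∧ y) ↔ (x → ¬(x ∧ x))) = 1 − 0.36 = 0.64
¬y = 1 − 0.76 = 0.24
¬((y ∧ y) ↔ (x → ¬(x ∧ x))) → ¬y = min(1, 1 − 0.64 + 0.24) = min(1, 0.60) = 0.60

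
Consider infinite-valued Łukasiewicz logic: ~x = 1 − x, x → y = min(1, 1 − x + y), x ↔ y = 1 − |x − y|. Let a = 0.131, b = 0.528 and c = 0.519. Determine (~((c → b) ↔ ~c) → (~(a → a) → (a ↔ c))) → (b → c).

c → b = min(1, 1 − 0.519 + 0.528) = min(1, 1.009) = 1.000
~c = 1 − 0.519 = 0.481
(c → b) ↔ ~c = 1 − |1.000 − 0.481| = 1 − 0.519 = 0.481
~((c → b) ↔ ~c) = 1 − 0.481 = 0.519
a → a = min(1, 1 − 0.131 + 0.131) = min(1, 1.000) = 1.000
~(a → a) = 1 − 1.000 = 0.000
a ↔ c = 1 − |0.131 − 0.519| = 1 − 0.388 = 0.612
~(a → a) → (a ↔ c) = min(1, 1 − 0.000 + 0.612) = min(1, 1.612) = 1.000
~((c → b) ↔ ~c) → (~(a → a) → (a ↔ c)) = min(1, 1 − 0.519 + 1.000) = min(1, 1.481) = 1.000
b → c = min(1, 1 − 0.528 + 0.519) = min(1, 0.991) = 0.991
(~((c → b) ↔ ~c) → (~(a → a) → (a ↔ c))) → (b → c) = min(1, 1 − 1.000 + 0.991) = min(1, 0.991) = 0.991

0.991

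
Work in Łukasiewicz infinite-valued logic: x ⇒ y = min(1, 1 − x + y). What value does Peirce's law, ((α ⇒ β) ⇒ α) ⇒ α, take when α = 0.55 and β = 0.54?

0.99

α ⇒ β = min(1, 1 − 0.55 + 0.54) = min(1, 0.99) = 0.99
(α ⇒ β) ⇒ α = min(1, 1 − 0.99 + 0.55) = min(1, 0.56) = 0.56
((α ⇒ β) ⇒ α) ⇒ α = min(1, 1 − 0.56 + 0.55) = min(1, 0.99) = 0.99
(The value 0.99 < 1 shows this instance is not satisfied; not a Ł∞-tautology in general.)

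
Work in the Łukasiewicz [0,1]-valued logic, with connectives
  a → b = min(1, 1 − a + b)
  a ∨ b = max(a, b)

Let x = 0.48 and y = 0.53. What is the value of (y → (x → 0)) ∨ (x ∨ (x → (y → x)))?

x → 0 = min(1, 1 − 0.48 + 0.00) = min(1, 0.52) = 0.52
y → (x → 0) = min(1, 1 − 0.53 + 0.52) = min(1, 0.99) = 0.99
y → x = min(1, 1 − 0.53 + 0.48) = min(1, 0.95) = 0.95
x → (y → x) = min(1, 1 − 0.48 + 0.95) = min(1, 1.47) = 1.00
x ∨ (x → (y → x)) = max(0.48, 1.00) = 1.00
(y → (x → 0)) ∨ (x ∨ (x → (y → x))) = max(0.99, 1.00) = 1.00

1.00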